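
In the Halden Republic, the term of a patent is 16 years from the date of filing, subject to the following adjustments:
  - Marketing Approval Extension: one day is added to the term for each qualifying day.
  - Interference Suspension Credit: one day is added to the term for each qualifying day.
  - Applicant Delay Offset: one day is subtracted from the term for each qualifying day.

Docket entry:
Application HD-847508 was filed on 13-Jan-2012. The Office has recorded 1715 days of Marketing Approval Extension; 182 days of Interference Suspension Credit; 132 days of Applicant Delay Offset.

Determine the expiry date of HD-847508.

November 12, 2032

Base term: filing date + 16 years → 13 January 2028.
Marketing Approval Extension: +1715 days → 23 September 2032.
Interference Suspension Credit: +182 days → 24 March 2033.
Applicant Delay Offset: −132 days → 12 November 2032.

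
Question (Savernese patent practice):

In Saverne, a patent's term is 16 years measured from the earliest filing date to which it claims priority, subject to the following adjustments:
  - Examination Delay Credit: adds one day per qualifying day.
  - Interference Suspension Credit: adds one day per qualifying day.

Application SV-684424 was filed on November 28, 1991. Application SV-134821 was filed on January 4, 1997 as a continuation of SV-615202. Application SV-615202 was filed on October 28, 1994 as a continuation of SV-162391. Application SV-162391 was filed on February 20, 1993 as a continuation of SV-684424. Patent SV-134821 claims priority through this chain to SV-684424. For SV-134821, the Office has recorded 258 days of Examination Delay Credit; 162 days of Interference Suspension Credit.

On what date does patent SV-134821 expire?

2009-01-21

Earliest priority filing: 28 November 1991.
Base term: 28 November 1991 + 16 years → 28 November 2007.
Examination Delay Credit: +258 days → 12 August 2008.
Interference Suspension Credit: +162 days → 21 January 2009.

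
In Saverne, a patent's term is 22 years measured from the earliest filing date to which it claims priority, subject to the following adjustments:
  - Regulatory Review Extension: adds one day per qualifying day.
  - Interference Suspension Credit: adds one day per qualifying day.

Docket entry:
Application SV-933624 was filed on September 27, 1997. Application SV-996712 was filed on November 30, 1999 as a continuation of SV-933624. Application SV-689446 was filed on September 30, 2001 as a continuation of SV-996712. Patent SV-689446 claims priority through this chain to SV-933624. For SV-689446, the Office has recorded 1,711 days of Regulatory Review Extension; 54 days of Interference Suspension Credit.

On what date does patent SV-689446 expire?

Earliest priority filing: 27 September 1997.
Base term: 27 September 1997 + 22 years → 27 September 2019.
Regulatory Review Extension: +1711 days → 3 June 2024.
Interference Suspension Credit: +54 days → 27 July 2024.

July 27, 2024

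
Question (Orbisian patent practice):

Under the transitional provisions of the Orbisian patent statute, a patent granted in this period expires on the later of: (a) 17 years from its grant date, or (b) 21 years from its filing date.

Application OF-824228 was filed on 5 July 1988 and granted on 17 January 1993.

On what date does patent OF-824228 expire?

(a) grant + 17 years → 17 January 2010.
(b) filing + 21 years → 5 July 2009.
Later of the two: 17 January 2010.

2010-01-17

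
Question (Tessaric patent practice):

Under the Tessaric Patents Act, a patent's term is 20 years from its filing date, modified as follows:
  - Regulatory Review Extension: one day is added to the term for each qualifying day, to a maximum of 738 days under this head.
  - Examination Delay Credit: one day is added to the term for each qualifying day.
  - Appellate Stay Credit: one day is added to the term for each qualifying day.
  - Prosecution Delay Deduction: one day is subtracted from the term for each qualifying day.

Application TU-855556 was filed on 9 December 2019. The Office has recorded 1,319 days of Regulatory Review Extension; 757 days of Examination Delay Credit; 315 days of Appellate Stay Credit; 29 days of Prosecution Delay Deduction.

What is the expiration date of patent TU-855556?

Base term: filing date + 20 years → 9 December 2039.
Regulatory Review Extension: 1319 days claimed exceeds the 738-day cap, so +738 days → 16 December 2041.
Examination Delay Credit: +757 days → 12 January 2044.
Appellate Stay Credit: +315 days → 22 November 2044.
Prosecution Delay Deduction: −29 days → 24 October 2044.

October 24, 2044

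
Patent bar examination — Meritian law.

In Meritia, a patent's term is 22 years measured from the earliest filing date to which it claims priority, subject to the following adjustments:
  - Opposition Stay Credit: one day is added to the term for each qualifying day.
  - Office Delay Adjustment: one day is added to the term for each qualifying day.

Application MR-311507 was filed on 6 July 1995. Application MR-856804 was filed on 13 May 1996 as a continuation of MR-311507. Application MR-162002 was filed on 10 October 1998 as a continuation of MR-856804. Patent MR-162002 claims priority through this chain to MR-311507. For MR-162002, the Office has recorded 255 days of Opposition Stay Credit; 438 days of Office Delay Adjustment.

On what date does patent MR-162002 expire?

May 30, 2019

Earliest priority filing: 6 July 1995.
Base term: 6 July 1995 + 22 years → 6 July 2017.
Opposition Stay Credit: +255 days → 18 March 2018.
Office Delay Adjustment: +438 days → 30 May 2019.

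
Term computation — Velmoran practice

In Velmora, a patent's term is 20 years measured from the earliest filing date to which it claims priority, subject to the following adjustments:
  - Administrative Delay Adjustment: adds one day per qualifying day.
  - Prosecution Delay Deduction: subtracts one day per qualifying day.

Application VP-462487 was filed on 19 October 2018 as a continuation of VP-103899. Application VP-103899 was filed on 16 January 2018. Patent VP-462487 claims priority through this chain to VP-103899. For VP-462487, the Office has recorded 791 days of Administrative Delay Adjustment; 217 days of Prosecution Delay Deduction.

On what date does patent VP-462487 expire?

August 13, 2039

Earliest priority filing: 16 January 2018.
Base term: 16 January 2018 + 20 years → 16 January 2038.
Administrative Delay Adjustment: +791 days → 17 March 2040.
Prosecution Delay Deduction: −217 days → 13 August 2039.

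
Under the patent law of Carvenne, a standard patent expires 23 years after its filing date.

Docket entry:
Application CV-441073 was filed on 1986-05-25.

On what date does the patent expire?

Filing date + 23 years → 25 May 2009.

2009-05-25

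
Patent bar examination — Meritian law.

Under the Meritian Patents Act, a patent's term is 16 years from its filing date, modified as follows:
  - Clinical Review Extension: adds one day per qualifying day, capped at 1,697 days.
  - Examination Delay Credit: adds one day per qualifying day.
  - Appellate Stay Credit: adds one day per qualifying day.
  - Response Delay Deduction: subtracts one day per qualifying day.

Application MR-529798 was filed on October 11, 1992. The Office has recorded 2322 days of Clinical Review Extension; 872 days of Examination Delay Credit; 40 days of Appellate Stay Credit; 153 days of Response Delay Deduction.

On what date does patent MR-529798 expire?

Base term: filing date + 16 years → 11 October 2008.
Clinical Review Extension: 2322 days claimed exceeds the 1697-day cap, so +1697 days → 4 June 2013.
Examination Delay Credit: +872 days → 24 October 2015.
Appellate Stay Credit: +40 days → 3 December 2015.
Response Delay Deduction: −153 days → 3 July 2015.

2015-07-03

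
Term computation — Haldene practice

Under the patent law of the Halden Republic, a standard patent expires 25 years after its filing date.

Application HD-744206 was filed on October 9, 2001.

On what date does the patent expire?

October 9, 2026

Filing date + 25 years → 9 October 2026.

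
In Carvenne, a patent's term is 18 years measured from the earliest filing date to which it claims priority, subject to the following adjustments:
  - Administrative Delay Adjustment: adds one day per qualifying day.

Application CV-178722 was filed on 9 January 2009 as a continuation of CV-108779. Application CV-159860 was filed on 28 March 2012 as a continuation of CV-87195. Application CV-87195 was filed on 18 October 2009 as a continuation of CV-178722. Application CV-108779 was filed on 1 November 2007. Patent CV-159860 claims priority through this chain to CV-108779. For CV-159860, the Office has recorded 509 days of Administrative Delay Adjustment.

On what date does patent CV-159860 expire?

Earliest priority filing: 1 November 2007.
Base term: 1 November 2007 + 18 years → 1 November 2025.
Administrative Delay Adjustment: +509 days → 25 March 2027.

March 25, 2027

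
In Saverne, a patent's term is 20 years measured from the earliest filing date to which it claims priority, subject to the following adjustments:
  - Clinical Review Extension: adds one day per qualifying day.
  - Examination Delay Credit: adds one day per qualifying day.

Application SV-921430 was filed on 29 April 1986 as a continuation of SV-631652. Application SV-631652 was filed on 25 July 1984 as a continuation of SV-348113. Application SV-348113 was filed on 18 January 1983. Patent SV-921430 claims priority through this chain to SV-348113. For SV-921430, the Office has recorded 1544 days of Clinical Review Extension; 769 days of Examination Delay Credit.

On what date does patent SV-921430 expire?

Earliest priority filing: 18 January 1983.
Base term: 18 January 1983 + 20 years → 18 January 2003.
Clinical Review Extension: +1544 days → 11 April 2007.
Examination Delay Credit: +769 days → 19 May 2009.

May 19, 2009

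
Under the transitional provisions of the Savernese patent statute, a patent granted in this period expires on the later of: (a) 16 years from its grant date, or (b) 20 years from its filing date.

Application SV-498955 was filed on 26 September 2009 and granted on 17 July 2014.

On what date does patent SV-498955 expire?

(a) grant + 16 years → 17 July 2030.
(b) filing + 20 years → 26 September 2029.
Later of the two: 17 July 2030.

2030-07-17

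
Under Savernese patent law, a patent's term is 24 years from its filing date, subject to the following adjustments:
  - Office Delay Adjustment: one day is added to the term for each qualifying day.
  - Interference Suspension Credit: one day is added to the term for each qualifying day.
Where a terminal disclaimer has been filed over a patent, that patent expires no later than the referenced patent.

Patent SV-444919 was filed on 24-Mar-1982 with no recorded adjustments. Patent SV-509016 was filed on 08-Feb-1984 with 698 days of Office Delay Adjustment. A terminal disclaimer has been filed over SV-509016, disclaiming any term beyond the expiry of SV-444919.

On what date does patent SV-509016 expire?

March 24, 2006

Natural term of SV-509016:
  Base: filing + 24 years → 8 February 2008.
  Office Delay Adjustment: +698 days → 6 January 2010.
Expiry of referenced patent SV-444919:
  Base: filing + 24 years → 24 March 2006.
Terminal disclaimer: SV-509016 expires on the earlier of 6 January 2010 and 24 March 2006.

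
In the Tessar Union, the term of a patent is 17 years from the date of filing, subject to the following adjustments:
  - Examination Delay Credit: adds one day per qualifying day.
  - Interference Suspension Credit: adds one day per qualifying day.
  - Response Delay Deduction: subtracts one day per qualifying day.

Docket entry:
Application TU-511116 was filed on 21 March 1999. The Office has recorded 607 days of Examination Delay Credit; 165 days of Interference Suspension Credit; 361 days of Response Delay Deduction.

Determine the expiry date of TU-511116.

Base term: filing date + 17 years → 21 March 2016.
Examination Delay Credit: +607 days → 18 November 2017.
Interference Suspension Credit: +165 days → 2 May 2018.
Response Delay Deduction: −361 days → 6 May 2017.

2017-05-06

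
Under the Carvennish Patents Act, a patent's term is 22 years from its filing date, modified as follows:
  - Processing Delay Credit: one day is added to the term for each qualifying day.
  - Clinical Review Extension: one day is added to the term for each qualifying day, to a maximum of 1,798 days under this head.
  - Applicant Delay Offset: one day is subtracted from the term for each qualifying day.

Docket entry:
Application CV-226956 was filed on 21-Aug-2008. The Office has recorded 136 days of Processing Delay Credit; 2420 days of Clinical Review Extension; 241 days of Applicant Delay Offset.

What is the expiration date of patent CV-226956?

April 10, 2035

Base term: filing date + 22 years → 21 August 2030.
Processing Delay Credit: +136 days → 4 January 2031.
Clinical Review Extension: 2420 days claimed exceeds the 1798-day cap, so +1798 days → 7 December 2035.
Applicant Delay Offset: −241 days → 10 April 2035.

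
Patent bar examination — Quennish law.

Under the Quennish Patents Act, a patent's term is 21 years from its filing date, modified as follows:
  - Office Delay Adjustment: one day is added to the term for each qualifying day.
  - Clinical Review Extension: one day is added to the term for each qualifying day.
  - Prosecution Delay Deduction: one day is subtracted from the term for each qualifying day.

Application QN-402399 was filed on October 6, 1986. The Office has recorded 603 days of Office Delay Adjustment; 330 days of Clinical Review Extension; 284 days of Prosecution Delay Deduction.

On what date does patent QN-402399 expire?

2009-07-16

Base term: filing date + 21 years → 6 October 2007.
Office Delay Adjustment: +603 days → 31 May 2009.
Clinical Review Extension: +330 days → 26 April 2010.
Prosecution Delay Deduction: −284 days → 16 July 2009.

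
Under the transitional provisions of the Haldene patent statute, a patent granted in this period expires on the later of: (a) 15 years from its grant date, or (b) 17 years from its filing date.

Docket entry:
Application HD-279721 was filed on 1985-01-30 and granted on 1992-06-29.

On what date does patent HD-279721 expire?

June 29, 2007

(a) grant + 15 years → 29 June 2007.
(b) filing + 17 years → 30 January 2002.
Later of the two: 29 June 2007.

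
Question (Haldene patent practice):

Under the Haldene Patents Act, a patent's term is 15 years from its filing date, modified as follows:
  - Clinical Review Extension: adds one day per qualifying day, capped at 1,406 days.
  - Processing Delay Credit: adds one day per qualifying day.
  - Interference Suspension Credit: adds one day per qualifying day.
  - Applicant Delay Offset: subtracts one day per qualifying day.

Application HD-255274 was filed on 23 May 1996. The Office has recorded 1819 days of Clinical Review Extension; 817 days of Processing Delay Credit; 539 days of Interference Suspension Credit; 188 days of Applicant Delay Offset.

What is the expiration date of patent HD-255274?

Base term: filing date + 15 years → 23 May 2011.
Clinical Review Extension: 1819 days claimed exceeds the 1406-day cap, so +1406 days → 29 March 2015.
Processing Delay Credit: +817 days → 23 June 2017.
Interference Suspension Credit: +539 days → 14 December 2018.
Applicant Delay Offset: −188 days → 9 June 2018.

June 9, 2018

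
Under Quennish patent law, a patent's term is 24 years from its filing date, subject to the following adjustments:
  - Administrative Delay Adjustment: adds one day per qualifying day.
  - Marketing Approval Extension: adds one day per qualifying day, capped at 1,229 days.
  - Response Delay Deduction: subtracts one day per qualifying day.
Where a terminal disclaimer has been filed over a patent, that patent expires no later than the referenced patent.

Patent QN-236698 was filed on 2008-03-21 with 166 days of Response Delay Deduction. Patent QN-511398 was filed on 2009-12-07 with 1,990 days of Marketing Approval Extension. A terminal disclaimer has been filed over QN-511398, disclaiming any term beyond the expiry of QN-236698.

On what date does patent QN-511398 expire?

Natural term of QN-511398:
  Base: filing + 24 years → 7 December 2033.
  Marketing Approval Extension: 1990 days claimed exceeds the 1229-day cap, so +1229 days → 19 April 2037.
Expiry of referenced patent QN-236698:
  Base: filing + 24 years → 21 March 2032.
  Response Delay Deduction: −166 days → 7 October 2031.
Terminal disclaimer: QN-511398 expires on the earlier of 19 April 2037 and 7 October 2031.

October 7, 2031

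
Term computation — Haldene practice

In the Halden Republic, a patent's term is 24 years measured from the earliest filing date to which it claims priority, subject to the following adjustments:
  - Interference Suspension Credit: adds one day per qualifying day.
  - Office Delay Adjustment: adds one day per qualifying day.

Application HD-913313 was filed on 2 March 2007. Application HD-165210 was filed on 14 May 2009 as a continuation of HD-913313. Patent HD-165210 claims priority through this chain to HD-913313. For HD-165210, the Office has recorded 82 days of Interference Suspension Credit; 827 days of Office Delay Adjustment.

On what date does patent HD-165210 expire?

Earliest priority filing: 2 March 2007.
Base term: 2 March 2007 + 24 years → 2 March 2031.
Interference Suspension Credit: +82 days → 23 May 2031.
Office Delay Adjustment: +827 days → 27 August 2033.

August 27, 2033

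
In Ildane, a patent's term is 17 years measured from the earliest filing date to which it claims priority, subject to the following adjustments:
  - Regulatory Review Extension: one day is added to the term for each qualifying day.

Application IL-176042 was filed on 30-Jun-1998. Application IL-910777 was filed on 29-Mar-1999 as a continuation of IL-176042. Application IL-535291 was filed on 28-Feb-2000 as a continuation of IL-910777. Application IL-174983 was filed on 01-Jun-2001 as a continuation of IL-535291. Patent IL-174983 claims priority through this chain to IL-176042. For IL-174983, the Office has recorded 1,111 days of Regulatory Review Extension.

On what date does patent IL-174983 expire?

2018-07-15

Earliest priority filing: 30 June 1998.
Base term: 30 June 1998 + 17 years → 30 June 2015.
Regulatory Review Extension: +1111 days → 15 July 2018.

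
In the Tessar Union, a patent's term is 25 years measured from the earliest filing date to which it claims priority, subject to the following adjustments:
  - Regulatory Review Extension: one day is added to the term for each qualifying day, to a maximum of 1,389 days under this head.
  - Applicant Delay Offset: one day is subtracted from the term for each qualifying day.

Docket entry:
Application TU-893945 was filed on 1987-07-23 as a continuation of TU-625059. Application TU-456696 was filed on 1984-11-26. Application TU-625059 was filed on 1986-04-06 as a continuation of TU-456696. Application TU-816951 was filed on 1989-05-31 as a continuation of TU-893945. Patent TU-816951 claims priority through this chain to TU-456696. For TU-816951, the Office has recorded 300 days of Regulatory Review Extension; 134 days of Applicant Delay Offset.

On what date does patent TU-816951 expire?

May 11, 2010

Earliest priority filing: 26 November 1984.
Base term: 26 November 1984 + 25 years → 26 November 2009.
Regulatory Review Extension: 300 days (within the 1389-day cap) → +300 days → 22 September 2010.
Applicant Delay Offset: −134 days → 11 May 2010.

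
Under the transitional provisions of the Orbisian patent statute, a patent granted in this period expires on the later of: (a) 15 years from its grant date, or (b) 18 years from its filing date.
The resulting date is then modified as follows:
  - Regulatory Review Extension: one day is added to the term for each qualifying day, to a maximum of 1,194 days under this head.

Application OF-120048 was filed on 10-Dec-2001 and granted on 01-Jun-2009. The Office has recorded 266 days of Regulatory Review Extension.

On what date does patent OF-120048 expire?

(a) grant + 15 years → 1 June 2024.
(b) filing + 18 years → 10 December 2019.
Later of the two: 1 June 2024.
Regulatory Review Extension: 266 days (within the 1194-day cap) → +266 days → 22 February 2025.

February 22, 2025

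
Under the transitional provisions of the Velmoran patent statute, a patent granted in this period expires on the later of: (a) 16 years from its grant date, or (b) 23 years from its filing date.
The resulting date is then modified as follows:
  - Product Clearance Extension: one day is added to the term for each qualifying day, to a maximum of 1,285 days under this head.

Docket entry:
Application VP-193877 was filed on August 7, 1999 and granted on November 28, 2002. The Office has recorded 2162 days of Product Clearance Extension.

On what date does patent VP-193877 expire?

(a) grant + 16 years → 28 November 2018.
(b) filing + 23 years → 7 August 2022.
Later of the two: 7 August 2022.
Product Clearance Extension: 2162 days claimed exceeds the 1285-day cap, so +1285 days → 12 February 2026.

February 12, 2026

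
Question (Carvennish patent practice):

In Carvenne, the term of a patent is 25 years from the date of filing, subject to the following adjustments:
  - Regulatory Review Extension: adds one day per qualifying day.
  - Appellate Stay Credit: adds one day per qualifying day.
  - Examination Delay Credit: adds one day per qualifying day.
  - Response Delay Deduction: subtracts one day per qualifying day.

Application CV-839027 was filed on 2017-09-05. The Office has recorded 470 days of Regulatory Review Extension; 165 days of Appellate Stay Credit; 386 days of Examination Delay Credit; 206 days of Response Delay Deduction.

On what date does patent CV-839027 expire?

November 28, 2044

Base term: filing date + 25 years → 5 September 2042.
Regulatory Review Extension: +470 days → 19 December 2043.
Appellate Stay Credit: +165 days → 1 June 2044.
Examination Delay Credit: +386 days → 22 June 2045.
Response Delay Deduction: −206 days → 28 November 2044.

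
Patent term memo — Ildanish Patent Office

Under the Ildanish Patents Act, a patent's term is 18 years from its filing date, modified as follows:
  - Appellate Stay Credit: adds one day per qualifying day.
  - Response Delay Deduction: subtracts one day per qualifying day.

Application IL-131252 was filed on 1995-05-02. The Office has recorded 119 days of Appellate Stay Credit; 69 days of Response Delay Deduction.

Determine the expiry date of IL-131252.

Base term: filing date + 18 years → 2 May 2013.
Appellate Stay Credit: +119 days → 29 August 2013.
Response Delay Deduction: −69 days → 21 June 2013.

June 21, 2013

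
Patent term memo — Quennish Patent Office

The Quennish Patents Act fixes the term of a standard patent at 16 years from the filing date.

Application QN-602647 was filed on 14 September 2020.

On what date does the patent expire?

September 14, 2036

Filing date + 16 years → 14 September 2036.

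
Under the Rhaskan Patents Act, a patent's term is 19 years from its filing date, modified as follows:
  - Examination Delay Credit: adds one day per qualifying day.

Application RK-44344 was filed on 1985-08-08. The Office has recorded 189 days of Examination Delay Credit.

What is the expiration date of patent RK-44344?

Base term: filing date + 19 years → 8 August 2004.
Examination Delay Credit: +189 days → 13 February 2005.

2005-02-13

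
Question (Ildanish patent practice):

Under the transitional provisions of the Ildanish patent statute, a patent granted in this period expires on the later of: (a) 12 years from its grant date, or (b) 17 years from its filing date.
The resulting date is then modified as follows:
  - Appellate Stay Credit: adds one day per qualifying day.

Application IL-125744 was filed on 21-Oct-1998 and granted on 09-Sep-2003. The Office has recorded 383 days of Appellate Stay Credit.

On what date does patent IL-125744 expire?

(a) grant + 12 years → 9 September 2015.
(b) filing + 17 years → 21 October 2015.
Later of the two: 21 October 2015.
Appellate Stay Credit: +383 days → 7 November 2016.

2016-11-07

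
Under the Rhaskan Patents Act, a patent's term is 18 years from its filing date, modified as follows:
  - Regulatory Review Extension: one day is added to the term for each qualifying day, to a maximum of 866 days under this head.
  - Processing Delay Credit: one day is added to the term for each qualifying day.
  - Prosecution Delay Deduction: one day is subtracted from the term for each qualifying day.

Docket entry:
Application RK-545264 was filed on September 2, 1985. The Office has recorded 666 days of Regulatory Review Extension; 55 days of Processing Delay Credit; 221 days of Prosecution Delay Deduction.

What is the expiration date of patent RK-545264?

January 14, 2005

Base term: filing date + 18 years → 2 September 2003.
Regulatory Review Extension: 666 days (within the 866-day cap) → +666 days → 29 June 2005.
Processing Delay Credit: +55 days → 23 August 2005.
Prosecution Delay Deduction: −221 days → 14 January 2005.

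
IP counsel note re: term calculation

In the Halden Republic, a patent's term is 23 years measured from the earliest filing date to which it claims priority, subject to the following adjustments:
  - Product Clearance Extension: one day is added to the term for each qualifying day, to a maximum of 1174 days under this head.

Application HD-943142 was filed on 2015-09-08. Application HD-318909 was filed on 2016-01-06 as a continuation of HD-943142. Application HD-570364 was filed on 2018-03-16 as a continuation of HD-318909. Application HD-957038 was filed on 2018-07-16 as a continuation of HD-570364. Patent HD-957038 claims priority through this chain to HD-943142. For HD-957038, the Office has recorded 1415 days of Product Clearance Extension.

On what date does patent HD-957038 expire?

November 25, 2041

Earliest priority filing: 8 September 2015.
Base term: 8 September 2015 + 23 years → 8 September 2038.
Product Clearance Extension: 1415 days claimed exceeds the 1174-day cap, so +1174 days → 25 November 2041.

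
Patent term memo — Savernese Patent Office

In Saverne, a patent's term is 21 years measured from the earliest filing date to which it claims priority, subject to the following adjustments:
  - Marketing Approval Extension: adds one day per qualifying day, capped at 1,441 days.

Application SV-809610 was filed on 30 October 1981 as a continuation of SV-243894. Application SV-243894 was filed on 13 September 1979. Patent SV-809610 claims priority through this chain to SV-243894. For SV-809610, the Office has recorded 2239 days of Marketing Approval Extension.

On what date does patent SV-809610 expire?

Earliest priority filing: 13 September 1979.
Base term: 13 September 1979 + 21 years → 13 September 2000.
Marketing Approval Extension: 2239 days claimed exceeds the 1441-day cap, so +1441 days → 24 August 2004.

August 24, 2004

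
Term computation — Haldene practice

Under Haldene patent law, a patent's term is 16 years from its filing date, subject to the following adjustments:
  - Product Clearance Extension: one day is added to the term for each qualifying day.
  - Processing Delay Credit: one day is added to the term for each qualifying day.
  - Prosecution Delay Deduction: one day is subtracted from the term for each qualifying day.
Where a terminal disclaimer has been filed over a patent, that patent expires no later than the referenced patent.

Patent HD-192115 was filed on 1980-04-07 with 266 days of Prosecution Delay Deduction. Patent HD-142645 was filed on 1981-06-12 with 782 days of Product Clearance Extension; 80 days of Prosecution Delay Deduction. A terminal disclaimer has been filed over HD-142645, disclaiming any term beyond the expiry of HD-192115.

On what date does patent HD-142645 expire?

July 16, 1995

Natural term of HD-142645:
  Base: filing + 16 years → 12 June 1997.
  Product Clearance Extension: +782 days → 3 August 1999.
  Prosecution Delay Deduction: −80 days → 15 May 1999.
Expiry of referenced patent HD-192115:
  Base: filing + 16 years → 7 April 1996.
  Prosecution Delay Deduction: −266 days → 16 July 1995.
Terminal disclaimer: HD-142645 expires on the earlier of 15 May 1999 and 16 July 1995.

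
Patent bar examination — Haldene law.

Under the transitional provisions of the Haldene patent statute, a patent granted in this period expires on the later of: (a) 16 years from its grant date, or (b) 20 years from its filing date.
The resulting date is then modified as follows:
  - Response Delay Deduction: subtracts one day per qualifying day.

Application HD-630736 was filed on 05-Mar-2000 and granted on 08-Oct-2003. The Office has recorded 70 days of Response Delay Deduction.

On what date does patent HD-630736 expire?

(a) grant + 16 years → 8 October 2019.
(b) filing + 20 years → 5 March 2020.
Later of the two: 5 March 2020.
Response Delay Deduction: −70 days → 26 December 2019.

2019-12-26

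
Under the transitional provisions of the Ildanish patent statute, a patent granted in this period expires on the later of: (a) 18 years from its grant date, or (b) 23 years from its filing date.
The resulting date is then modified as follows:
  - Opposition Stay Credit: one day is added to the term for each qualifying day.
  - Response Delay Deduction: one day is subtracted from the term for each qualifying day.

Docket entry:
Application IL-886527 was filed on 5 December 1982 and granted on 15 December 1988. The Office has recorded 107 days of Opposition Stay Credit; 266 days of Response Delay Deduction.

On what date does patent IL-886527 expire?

July 9, 2006

(a) grant + 18 years → 15 December 2006.
(b) filing + 23 years → 5 December 2005.
Later of the two: 15 December 2006.
Opposition Stay Credit: +107 days → 1 April 2007.
Response Delay Deduction: −266 days → 9 July 2006.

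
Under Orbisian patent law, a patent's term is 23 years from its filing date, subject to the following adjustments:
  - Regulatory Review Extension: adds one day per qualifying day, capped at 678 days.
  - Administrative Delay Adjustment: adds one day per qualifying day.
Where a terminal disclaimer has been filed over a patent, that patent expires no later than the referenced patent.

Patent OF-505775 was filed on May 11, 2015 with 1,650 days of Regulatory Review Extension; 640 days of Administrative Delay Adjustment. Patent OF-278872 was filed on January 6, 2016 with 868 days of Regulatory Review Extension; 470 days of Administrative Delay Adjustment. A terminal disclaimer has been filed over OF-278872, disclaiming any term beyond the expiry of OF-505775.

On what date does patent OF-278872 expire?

Natural term of OF-278872:
  Base: filing + 23 years → 6 January 2039.
  Regulatory Review Extension: 868 days claimed exceeds the 678-day cap, so +678 days → 14 November 2040.
  Administrative Delay Adjustment: +470 days → 27 February 2042.
Expiry of referenced patent OF-505775:
  Base: filing + 23 years → 11 May 2038.
  Regulatory Review Extension: 1650 days claimed exceeds the 678-day cap, so +678 days → 19 March 2040.
  Administrative Delay Adjustment: +640 days → 19 December 2041.
Terminal disclaimer: OF-278872 expires on the earlier of 27 February 2042 and 19 December 2041.

December 19, 2041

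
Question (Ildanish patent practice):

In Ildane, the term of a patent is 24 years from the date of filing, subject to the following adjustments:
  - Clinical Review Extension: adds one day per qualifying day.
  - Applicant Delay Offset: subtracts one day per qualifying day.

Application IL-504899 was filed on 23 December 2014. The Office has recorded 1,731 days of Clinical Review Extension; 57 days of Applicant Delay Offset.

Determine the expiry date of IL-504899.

July 24, 2043

Base term: filing date + 24 years → 23 December 2038.
Clinical Review Extension: +1731 days → 19 September 2043.
Applicant Delay Offset: −57 days → 24 July 2043.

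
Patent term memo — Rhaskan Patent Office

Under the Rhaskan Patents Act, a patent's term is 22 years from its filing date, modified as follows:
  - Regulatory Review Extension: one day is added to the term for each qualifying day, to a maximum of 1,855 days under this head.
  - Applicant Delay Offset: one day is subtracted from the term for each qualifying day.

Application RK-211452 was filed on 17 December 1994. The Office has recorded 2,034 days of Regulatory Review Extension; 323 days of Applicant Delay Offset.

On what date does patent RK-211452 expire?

Base term: filing date + 22 years → 17 December 2016.
Regulatory Review Extension: 2034 days claimed exceeds the 1855-day cap, so +1855 days → 15 January 2022.
Applicant Delay Offset: −323 days → 26 February 2021.

2021-02-26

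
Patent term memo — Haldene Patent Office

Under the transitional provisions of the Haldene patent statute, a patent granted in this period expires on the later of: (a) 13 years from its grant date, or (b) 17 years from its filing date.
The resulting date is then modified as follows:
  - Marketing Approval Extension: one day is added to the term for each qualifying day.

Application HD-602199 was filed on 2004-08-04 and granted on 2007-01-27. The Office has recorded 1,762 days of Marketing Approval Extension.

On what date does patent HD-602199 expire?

2026-06-01

(a) grant + 13 years → 27 January 2020.
(b) filing + 17 years → 4 August 2021.
Later of the two: 4 August 2021.
Marketing Approval Extension: +1762 days → 1 June 2026.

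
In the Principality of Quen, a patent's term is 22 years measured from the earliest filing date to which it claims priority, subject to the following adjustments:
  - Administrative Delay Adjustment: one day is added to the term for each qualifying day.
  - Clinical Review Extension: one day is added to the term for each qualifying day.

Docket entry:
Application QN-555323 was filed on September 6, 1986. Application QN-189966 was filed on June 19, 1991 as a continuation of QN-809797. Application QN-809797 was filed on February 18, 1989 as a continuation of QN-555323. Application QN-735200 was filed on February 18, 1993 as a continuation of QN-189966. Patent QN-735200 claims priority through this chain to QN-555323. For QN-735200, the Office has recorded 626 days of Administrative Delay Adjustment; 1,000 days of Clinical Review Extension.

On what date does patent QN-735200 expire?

February 18, 2013

Earliest priority filing: 6 September 1986.
Base term: 6 September 1986 + 22 years → 6 September 2008.
Administrative Delay Adjustment: +626 days → 25 May 2010.
Clinical Review Extension: +1000 days → 18 February 2013.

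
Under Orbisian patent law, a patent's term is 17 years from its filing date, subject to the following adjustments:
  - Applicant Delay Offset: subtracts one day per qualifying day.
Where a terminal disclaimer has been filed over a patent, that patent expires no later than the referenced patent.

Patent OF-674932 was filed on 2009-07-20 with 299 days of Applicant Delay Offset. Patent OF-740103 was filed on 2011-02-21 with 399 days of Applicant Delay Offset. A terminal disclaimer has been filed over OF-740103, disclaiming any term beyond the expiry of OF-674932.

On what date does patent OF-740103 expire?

Natural term of OF-740103:
  Base: filing + 17 years → 21 February 2028.
  Applicant Delay Offset: −399 days → 18 January 2027.
Expiry of referenced patent OF-674932:
  Base: filing + 17 years → 20 July 2026.
  Applicant Delay Offset: −299 days → 24 September 2025.
Terminal disclaimer: OF-740103 expires on the earlier of 18 January 2027 and 24 September 2025.

2025-09-24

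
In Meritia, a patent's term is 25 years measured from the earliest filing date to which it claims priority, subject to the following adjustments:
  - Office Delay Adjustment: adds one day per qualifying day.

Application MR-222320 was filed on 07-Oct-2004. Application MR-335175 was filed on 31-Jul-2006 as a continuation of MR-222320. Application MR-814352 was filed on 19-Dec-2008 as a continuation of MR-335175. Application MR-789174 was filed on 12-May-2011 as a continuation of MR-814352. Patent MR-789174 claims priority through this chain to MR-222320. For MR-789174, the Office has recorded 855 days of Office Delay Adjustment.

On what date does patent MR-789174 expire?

Earliest priority filing: 7 October 2004.
Base term: 7 October 2004 + 25 years → 7 October 2029.
Office Delay Adjustment: +855 days → 9 February 2032.

2032-02-09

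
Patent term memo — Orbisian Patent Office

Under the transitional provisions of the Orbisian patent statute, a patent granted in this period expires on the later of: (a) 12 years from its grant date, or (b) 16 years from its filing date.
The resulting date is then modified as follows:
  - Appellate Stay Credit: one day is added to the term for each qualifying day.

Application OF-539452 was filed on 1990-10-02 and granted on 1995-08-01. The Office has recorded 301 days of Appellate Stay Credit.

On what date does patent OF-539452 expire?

(a) grant + 12 years → 1 August 2007.
(b) filing + 16 years → 2 October 2006.
Later of the two: 1 August 2007.
Appellate Stay Credit: +301 days → 28 May 2008.

2008-05-28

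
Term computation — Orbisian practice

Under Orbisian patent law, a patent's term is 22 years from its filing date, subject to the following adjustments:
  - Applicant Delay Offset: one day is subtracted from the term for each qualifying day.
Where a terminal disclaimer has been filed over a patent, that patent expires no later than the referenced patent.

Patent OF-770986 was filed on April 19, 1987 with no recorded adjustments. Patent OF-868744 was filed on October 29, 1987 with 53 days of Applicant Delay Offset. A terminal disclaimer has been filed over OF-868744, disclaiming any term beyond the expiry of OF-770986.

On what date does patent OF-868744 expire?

Natural term of OF-868744:
  Base: filing + 22 years → 29 October 2009.
  Applicant Delay Offset: −53 days → 6 September 2009.
Expiry of referenced patent OF-770986:
  Base: filing + 22 years → 19 April 2009.
Terminal disclaimer: OF-868744 expires on the earlier of 6 September 2009 and 19 April 2009.

April 19, 2009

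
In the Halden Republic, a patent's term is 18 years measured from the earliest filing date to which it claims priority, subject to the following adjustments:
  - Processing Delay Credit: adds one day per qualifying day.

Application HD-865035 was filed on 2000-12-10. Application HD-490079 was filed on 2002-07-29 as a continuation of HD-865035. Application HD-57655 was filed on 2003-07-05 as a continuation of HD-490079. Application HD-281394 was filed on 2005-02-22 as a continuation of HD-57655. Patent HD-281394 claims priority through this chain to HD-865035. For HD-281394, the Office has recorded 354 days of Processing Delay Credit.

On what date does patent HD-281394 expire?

2019-11-29

Earliest priority filing: 10 December 2000.
Base term: 10 December 2000 + 18 years → 10 December 2018.
Processing Delay Credit: +354 days → 29 November 2019.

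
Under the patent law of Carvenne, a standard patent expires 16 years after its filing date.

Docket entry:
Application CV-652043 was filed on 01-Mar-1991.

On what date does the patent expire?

Filing date + 16 years → 1 March 2007.

March 1, 2007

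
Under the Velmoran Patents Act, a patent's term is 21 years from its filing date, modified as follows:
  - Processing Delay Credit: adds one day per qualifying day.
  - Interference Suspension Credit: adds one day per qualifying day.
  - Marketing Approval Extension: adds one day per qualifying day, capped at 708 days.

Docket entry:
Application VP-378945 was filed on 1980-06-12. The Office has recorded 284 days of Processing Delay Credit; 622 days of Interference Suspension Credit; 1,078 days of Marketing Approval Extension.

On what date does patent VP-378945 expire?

November 12, 2005

Base term: filing date + 21 years → 12 June 2001.
Processing Delay Credit: +284 days → 23 March 2002.
Interference Suspension Credit: +622 days → 5 December 2003.
Marketing Approval Extension: 1078 days claimed exceeds the 708-day cap, so +708 days → 12 November 2005.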